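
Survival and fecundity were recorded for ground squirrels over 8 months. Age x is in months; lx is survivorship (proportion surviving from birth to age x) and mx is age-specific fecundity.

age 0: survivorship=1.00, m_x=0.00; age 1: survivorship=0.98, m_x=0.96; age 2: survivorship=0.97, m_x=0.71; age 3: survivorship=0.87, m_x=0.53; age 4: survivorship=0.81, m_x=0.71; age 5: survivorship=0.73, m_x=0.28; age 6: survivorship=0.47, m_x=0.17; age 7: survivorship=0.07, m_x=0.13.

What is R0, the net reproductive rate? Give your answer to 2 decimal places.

2.96

lx·mx by age: 0, 0.9408, 0.6887, 0.4611, 0.5751, 0.2044, 0.0799, 0.0091
R0 = Σ lx·mx = 2.9591 → 2.96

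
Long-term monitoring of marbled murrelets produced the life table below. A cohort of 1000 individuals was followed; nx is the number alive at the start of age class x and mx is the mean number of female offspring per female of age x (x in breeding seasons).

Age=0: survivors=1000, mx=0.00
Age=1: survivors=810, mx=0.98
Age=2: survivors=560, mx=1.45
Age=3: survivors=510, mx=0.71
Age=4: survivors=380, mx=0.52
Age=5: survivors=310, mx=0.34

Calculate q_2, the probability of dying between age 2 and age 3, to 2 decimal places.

0.09

lx = nx/n0 = nx/1000: 1, 0.81, 0.56, 0.51, 0.38, 0.31
q_2 = (l_2 − l_3) / l_2 = (0.56 − 0.51) / 0.56
     = 0.05 / 0.56 = 0.089286… → 0.09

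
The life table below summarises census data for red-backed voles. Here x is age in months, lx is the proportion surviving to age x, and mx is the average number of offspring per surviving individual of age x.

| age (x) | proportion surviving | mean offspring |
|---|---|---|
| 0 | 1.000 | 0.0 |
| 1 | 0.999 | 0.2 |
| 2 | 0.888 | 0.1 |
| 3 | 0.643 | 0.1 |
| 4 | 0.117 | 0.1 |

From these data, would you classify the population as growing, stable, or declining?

R0 = Σ lx·mx = 0 + 0.1998 + 0.0888 + 0.0643 + 0.0117 = 0.3646
R0 < 1, so the population is declining.

declining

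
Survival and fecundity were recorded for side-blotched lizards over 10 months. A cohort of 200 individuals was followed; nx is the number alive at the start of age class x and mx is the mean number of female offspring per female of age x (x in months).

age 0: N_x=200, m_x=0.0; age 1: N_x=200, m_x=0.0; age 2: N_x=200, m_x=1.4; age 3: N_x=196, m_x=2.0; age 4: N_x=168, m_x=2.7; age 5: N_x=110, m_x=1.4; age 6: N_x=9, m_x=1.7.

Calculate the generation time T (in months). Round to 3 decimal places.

lx = nx/n0 = nx/200: 1, 1, 1, 0.98, 0.84, 0.55, 0.045
lx·mx: 0, 0, 1.4, 1.96, 2.268, 0.77, 0.0765 → R0 = 6.4745
x·lx·mx: 0, 0, 2.8, 5.88, 9.072, 3.85, 0.459 → Σ = 22.061
T = 22.061 / 6.4745 = 3.407367… → 3.407

3.407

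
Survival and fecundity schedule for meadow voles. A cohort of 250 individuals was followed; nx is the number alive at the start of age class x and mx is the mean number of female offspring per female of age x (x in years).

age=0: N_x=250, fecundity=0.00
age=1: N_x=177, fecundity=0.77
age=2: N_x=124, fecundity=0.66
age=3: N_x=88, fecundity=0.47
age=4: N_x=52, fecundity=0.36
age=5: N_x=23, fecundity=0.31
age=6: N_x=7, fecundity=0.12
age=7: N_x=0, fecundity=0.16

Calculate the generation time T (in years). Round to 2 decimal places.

1.89

lx = nx/n0 = nx/250: 1, 0.708, 0.496, 0.352, 0.208, 0.092, 0.028, 0
lx·mx: 0, 0.54516, 0.32736, 0.16544, 0.07488, 0.02852, 0.00336, 0 → R0 = 1.14472
x·lx·mx: 0, 0.54516, 0.65472, 0.49632, 0.29952, 0.1426, 0.02016, 0 → Σ = 2.15848
T = 2.15848 / 1.14472 = 1.885596… → 1.89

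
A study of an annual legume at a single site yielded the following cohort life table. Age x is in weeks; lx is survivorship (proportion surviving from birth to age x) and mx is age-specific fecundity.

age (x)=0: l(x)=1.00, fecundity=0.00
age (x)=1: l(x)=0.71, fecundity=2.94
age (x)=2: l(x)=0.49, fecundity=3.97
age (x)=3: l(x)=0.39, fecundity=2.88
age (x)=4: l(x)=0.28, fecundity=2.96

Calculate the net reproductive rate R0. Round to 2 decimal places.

5.98

lx·mx by age: 0, 2.0874, 1.9453, 1.1232, 0.8288
R0 = Σ lx·mx = 5.9847 → 5.98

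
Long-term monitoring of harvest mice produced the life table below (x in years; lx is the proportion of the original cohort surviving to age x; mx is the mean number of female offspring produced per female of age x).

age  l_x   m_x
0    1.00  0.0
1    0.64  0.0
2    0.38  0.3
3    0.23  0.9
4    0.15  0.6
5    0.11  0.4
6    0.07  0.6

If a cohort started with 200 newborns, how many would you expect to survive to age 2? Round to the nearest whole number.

76

Expected survivors = N0 · l_2 = 200 × 0.38 = 76 → 76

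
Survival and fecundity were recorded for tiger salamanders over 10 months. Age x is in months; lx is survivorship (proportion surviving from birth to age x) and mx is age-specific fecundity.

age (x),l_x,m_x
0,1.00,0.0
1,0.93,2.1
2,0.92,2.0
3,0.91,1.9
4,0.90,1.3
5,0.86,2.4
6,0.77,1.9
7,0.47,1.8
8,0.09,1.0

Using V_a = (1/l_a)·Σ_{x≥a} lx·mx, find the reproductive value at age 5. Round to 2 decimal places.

lx·mx for x ≥ 5: 2.064, 1.463, 0.846, 0.09 → sum = 4.463
V_5 = 4.463 / l_5 = 4.463 / 0.86 = 5.189535… → 5.19

5.19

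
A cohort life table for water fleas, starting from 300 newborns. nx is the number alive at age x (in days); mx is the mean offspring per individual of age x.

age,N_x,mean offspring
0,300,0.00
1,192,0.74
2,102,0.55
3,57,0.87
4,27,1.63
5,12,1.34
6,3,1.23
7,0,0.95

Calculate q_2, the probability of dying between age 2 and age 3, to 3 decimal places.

0.441

lx = nx/n0 = nx/300: 1, 0.64, 0.34, 0.19, 0.09, 0.04, 0.01, 0
q_2 = (l_2 − l_3) / l_2 = (0.34 − 0.19) / 0.34
     = 0.15 / 0.34 = 0.441176… → 0.441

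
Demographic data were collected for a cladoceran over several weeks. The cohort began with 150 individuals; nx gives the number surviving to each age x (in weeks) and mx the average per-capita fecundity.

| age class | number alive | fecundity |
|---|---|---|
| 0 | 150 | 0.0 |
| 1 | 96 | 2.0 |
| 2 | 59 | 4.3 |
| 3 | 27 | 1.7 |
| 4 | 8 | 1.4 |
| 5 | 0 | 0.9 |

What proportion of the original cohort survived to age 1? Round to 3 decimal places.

l_1 = n_1/n_0 = 96/150 = 0.64 → 0.640

0.640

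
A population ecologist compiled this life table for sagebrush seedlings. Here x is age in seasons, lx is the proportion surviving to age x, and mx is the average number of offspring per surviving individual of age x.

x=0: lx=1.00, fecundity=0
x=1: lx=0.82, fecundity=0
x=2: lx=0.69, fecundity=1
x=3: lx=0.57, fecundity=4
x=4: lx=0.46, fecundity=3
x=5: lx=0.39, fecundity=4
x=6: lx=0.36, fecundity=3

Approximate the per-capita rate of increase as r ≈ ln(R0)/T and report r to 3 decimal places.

0.485

R0 = Σ lx·mx = 0 + 0 + 0.69 + 2.28 + 1.38 + 1.56 + 1.08 = 6.99
Σ x·lx·mx = 28.02; T = 28.02/6.99 = 4.00858…
r ≈ ln(R0)/T = ln(6.99)/4.00858… = 0.48508… → 0.485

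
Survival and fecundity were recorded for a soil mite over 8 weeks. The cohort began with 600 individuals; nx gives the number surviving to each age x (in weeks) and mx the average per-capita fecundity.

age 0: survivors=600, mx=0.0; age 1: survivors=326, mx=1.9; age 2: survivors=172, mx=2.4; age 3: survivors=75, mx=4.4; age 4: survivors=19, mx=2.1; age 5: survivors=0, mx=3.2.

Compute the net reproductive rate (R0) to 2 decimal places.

2.34

lx = nx/n0 = nx/600: 1, 0.54333…, 0.28667…, 0.125, 0.03167…, 0
lx·mx by age: 0, 1.032333…, 0.688…, 0.55, 0.0665…, 0
R0 = Σ lx·mx = 2.336833… → 2.34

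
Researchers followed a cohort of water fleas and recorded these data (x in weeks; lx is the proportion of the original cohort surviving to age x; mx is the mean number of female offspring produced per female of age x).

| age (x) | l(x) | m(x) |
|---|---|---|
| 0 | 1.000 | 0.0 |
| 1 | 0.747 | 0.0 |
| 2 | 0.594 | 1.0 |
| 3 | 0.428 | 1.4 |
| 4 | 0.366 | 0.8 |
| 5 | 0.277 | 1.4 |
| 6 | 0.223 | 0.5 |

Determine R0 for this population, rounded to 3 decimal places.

lx·mx by age: 0, 0, 0.594, 0.5992, 0.2928, 0.3878, 0.1115
R0 = Σ lx·mx = 1.9853 → 1.985

1.985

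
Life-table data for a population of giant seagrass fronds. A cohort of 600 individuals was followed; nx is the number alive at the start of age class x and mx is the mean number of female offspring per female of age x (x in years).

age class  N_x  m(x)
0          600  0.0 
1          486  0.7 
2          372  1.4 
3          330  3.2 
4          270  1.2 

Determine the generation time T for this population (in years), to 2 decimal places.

2.61

lx = nx/n0 = nx/600: 1, 0.81, 0.62, 0.55, 0.45
lx·mx: 0, 0.567, 0.868, 1.76, 0.54 → R0 = 3.735
x·lx·mx: 0, 0.567, 1.736, 5.28, 2.16 → Σ = 9.743
T = 9.743 / 3.735 = 2.608568… → 2.61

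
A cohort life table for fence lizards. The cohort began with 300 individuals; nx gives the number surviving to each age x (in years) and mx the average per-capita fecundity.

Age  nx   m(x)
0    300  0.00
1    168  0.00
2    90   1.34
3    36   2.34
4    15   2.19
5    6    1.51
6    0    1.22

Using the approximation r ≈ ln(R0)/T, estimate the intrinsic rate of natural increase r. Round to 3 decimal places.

-0.072

lx = nx/n0 = nx/300: 1, 0.56, 0.3, 0.12, 0.05, 0.02, 0
R0 = Σ lx·mx = 0 + 0 + 0.402 + 0.2808 + 0.1095 + 0.0302 + 0 = 0.8225
Σ x·lx·mx = 2.2354; T = 2.2354/0.8225 = 2.71781…
r ≈ ln(R0)/T = ln(0.8225)/2.71781… = -0.0719… → -0.072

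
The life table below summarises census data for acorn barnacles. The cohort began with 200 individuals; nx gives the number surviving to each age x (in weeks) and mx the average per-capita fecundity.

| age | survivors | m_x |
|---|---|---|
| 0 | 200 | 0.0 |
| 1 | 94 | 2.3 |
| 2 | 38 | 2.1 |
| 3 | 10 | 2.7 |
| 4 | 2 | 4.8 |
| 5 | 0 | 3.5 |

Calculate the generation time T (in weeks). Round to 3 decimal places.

lx = nx/n0 = nx/200: 1, 0.47, 0.19, 0.05, 0.01, 0
lx·mx: 0, 1.081, 0.399, 0.135, 0.048, 0 → R0 = 1.663
x·lx·mx: 0, 1.081, 0.798, 0.405, 0.192, 0 → Σ = 2.476
T = 2.476 / 1.663 = 1.488876… → 1.489

1.489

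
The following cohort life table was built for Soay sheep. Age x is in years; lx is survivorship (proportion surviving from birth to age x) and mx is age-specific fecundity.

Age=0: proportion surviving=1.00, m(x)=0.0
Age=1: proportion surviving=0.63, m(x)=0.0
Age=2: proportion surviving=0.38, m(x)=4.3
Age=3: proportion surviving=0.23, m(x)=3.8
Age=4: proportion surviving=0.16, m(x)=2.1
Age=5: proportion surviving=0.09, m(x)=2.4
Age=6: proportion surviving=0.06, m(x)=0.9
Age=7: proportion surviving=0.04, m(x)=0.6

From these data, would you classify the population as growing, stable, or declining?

R0 = Σ lx·mx = 0 + 0 + 1.634 + 0.874 + 0.336 + 0.216 + 0.054 + 0.024 = 3.138
R0 > 1, so the population is growing.

growing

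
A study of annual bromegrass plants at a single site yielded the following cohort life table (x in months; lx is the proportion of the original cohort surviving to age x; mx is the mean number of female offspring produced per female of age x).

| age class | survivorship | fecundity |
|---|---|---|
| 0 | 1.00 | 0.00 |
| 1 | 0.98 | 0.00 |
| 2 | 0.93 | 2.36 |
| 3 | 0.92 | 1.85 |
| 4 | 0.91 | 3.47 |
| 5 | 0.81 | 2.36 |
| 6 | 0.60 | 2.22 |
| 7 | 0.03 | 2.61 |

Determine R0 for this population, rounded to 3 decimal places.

lx·mx by age: 0, 0, 2.1948, 1.702, 3.1577, 1.9116, 1.332, 0.0783
R0 = Σ lx·mx = 10.3764 → 10.376

10.376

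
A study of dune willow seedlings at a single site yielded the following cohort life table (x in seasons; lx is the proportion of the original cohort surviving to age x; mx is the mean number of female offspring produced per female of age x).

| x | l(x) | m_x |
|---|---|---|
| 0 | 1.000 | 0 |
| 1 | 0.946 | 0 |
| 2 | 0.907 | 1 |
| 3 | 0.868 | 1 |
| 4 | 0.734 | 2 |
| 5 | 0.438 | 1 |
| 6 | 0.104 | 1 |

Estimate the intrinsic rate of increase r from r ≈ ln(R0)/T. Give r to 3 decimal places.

R0 = Σ lx·mx = 0 + 0 + 0.907 + 0.868 + 1.468 + 0.438 + 0.104 = 3.785
Σ x·lx·mx = 13.104; T = 13.104/3.785 = 3.46209…
r ≈ ln(R0)/T = ln(3.785)/3.46209… = 0.38446… → 0.384

0.384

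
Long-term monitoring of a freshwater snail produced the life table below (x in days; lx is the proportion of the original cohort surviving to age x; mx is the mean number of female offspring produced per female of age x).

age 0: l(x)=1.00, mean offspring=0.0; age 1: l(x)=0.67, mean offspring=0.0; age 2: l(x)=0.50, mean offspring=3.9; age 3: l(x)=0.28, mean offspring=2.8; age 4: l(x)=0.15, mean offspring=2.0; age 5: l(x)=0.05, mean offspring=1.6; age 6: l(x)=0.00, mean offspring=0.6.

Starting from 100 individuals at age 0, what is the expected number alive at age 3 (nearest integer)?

28

Expected survivors = N0 · l_3 = 100 × 0.28 = 28 → 28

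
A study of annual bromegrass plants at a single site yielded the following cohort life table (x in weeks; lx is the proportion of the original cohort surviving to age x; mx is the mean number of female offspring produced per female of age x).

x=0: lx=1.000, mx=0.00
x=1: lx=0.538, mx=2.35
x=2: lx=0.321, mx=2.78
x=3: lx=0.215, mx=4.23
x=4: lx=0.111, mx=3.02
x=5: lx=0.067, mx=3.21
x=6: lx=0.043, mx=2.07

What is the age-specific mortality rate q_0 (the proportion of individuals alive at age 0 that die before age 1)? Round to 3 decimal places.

0.462

q_0 = (l_0 − l_1) / l_0 = (1 − 0.538) / 1
     = 0.462 / 1 = 0.462 → 0.462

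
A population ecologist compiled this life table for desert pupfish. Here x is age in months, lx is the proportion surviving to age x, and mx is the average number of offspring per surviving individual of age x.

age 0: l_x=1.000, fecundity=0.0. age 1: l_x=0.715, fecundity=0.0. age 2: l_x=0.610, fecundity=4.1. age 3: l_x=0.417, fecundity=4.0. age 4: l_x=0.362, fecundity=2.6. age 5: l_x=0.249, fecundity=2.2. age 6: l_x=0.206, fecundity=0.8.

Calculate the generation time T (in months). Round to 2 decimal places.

3.01

lx·mx: 0, 0, 2.501, 1.668, 0.9412, 0.5478, 0.1648 → R0 = 5.8228
x·lx·mx: 0, 0, 5.002, 5.004, 3.7648, 2.739, 0.9888 → Σ = 17.4986
T = 17.4986 / 5.8228 = 3.005187… → 3.01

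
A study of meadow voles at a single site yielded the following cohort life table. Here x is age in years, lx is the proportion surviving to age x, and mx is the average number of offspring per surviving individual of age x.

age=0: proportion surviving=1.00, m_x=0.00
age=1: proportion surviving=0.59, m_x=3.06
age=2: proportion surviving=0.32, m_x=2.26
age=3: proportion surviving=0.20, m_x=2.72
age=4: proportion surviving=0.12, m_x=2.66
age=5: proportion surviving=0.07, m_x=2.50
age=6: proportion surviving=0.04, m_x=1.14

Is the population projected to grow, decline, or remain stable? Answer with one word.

R0 = Σ lx·mx = 0 + 1.8054 + 0.7232 + 0.544 + 0.3192 + 0.175 + 0.0456 = 3.6124
R0 > 1, so the population is growing.

growing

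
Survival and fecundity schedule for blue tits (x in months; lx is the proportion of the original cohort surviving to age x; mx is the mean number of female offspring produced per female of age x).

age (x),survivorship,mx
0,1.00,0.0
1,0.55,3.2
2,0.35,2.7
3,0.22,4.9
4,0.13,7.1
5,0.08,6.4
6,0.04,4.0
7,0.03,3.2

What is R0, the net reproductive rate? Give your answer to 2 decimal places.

5.47

lx·mx by age: 0, 1.76, 0.945, 1.078, 0.923, 0.512, 0.16, 0.096
R0 = Σ lx·mx = 5.474 → 5.47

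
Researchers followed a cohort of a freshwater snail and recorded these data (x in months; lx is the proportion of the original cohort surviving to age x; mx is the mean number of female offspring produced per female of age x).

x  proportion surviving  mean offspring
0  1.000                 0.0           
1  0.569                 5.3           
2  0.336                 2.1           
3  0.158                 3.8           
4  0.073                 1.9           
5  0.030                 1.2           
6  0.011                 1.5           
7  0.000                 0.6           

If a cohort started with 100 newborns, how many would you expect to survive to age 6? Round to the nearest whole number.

1

Expected survivors = N0 · l_6 = 100 × 0.011 = 1.1 → 1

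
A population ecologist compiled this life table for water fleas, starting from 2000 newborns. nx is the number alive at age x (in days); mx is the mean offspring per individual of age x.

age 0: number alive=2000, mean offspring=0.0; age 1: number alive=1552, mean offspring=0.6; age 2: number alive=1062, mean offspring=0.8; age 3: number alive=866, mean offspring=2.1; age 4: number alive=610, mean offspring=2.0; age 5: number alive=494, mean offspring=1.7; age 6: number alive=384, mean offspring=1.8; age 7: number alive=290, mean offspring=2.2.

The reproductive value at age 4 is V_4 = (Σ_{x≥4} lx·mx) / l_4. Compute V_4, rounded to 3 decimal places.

lx = nx/n0 = nx/2000: 1, 0.776, 0.531, 0.433, 0.305, 0.247, 0.192, 0.145
lx·mx for x ≥ 4: 0.61, 0.4199, 0.3456, 0.319 → sum = 1.6945
V_4 = 1.6945 / l_4 = 1.6945 / 0.305 = 5.555738… → 5.556

5.556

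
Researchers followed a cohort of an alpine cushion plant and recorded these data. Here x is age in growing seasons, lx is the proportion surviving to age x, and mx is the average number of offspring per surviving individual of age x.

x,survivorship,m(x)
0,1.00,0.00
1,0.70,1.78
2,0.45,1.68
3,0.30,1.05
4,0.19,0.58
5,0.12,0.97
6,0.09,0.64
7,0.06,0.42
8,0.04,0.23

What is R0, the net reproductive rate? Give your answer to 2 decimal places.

lx·mx by age: 0, 1.246, 0.756, 0.315, 0.1102, 0.1164, 0.0576, 0.0252, 0.0092
R0 = Σ lx·mx = 2.6356 → 2.64

2.64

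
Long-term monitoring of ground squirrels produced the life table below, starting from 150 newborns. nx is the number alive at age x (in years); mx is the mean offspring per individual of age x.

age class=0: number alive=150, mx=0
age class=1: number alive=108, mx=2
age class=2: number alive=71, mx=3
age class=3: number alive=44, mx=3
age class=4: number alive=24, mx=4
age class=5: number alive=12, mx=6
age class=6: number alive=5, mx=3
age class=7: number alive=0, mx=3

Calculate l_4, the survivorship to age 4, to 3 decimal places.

0.160

l_4 = n_4/n_0 = 24/150 = 0.16 → 0.160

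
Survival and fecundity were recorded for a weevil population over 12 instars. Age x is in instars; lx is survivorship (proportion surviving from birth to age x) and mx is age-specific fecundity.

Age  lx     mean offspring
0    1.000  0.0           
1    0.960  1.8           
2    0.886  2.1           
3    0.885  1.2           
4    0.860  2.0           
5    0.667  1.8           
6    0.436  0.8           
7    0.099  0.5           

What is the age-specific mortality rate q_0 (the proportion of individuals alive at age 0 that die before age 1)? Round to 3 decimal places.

q_0 = (l_0 − l_1) / l_0 = (1 − 0.96) / 1
     = 0.04 / 1 = 0.04 → 0.040

0.040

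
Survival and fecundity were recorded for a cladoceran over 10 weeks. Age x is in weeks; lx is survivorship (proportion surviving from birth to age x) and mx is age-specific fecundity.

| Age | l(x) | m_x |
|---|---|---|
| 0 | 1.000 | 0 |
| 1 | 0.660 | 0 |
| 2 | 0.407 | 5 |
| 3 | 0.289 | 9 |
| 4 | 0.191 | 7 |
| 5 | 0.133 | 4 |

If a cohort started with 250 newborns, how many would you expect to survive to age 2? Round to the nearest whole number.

102

Expected survivors = N0 · l_2 = 250 × 0.407 = 101.75 → 102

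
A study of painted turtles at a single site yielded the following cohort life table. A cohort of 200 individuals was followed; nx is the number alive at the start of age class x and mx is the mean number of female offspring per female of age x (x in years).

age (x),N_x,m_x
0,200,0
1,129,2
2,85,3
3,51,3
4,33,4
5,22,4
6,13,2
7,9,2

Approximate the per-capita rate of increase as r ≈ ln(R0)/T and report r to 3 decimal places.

0.577

lx = nx/n0 = nx/200: 1, 0.645, 0.425, 0.255, 0.165, 0.11, 0.065, 0.045
R0 = Σ lx·mx = 0 + 1.29 + 1.275 + 0.765 + 0.66 + 0.44 + 0.13 + 0.09 = 4.65
Σ x·lx·mx = 12.385; T = 12.385/4.65 = 2.66344…
r ≈ ln(R0)/T = ln(4.65)/2.66344… = 0.57702… → 0.577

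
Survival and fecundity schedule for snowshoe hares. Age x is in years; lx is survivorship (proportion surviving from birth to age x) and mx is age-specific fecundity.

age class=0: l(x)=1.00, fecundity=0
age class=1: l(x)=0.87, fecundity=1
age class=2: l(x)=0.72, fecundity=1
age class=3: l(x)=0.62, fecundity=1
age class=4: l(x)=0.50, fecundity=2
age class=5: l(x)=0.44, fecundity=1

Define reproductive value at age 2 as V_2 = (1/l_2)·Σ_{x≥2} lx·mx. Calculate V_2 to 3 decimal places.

lx·mx for x ≥ 2: 0.72, 0.62, 1, 0.44 → sum = 2.78
V_2 = 2.78 / l_2 = 2.78 / 0.72 = 3.861111… → 3.861

3.861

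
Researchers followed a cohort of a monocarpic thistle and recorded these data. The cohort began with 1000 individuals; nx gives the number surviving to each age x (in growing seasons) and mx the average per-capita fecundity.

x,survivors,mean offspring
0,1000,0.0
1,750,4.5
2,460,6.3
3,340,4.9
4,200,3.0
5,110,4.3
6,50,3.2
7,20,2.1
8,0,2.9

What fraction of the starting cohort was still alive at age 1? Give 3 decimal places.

l_1 = n_1/n_0 = 750/1000 = 0.75 → 0.750

0.750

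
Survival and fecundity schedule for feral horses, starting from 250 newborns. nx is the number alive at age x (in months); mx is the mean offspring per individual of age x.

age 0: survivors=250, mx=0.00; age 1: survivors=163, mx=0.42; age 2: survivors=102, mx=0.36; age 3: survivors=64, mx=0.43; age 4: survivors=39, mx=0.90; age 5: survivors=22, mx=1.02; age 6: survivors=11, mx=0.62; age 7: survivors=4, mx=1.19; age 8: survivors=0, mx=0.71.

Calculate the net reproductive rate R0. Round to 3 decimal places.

lx = nx/n0 = nx/250: 1, 0.652, 0.408, 0.256, 0.156, 0.088, 0.044, 0.016, 0
lx·mx by age: 0, 0.27384, 0.14688, 0.11008, 0.1404, 0.08976, 0.02728, 0.01904, 0
R0 = Σ lx·mx = 0.80728 → 0.807

0.807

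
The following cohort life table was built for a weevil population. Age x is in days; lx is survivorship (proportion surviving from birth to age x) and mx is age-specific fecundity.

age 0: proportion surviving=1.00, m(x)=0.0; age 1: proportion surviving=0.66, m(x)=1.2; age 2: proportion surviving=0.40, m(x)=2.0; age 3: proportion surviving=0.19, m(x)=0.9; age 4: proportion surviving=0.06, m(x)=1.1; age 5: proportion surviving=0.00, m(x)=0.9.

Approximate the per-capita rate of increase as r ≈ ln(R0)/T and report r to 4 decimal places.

0.3485

R0 = Σ lx·mx = 0 + 0.792 + 0.8 + 0.171 + 0.066 + 0 = 1.829
Σ x·lx·mx = 3.169; T = 3.169/1.829 = 1.73264…
r ≈ ln(R0)/T = ln(1.829)/1.73264… = 0.348468… → 0.3485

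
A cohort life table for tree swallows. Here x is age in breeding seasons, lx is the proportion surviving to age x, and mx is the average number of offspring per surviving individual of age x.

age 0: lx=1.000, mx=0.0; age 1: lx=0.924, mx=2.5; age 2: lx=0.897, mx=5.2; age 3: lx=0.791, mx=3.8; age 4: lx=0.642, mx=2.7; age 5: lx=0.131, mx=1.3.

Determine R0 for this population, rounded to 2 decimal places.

11.88

lx·mx by age: 0, 2.31, 4.6644, 3.0058, 1.7334, 0.1703
R0 = Σ lx·mx = 11.8839 → 11.88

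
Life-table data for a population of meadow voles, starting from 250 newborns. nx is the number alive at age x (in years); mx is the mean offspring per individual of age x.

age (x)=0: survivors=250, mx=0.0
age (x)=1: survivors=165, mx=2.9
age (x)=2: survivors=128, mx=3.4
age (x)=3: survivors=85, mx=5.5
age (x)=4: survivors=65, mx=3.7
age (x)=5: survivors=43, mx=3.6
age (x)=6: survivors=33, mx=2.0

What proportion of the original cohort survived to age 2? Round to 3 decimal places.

0.512

l_2 = n_2/n_0 = 128/250 = 0.512 → 0.512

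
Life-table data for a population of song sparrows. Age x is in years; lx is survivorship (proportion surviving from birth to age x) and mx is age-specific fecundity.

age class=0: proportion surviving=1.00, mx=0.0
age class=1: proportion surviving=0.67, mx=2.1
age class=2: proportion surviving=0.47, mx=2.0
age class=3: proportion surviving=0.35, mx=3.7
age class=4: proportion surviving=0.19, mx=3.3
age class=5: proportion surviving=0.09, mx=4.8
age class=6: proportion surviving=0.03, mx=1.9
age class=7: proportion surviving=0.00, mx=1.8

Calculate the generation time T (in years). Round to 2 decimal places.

lx·mx: 0, 1.407, 0.94, 1.295, 0.627, 0.432, 0.057, 0 → R0 = 4.758
x·lx·mx: 0, 1.407, 1.88, 3.885, 2.508, 2.16, 0.342, 0 → Σ = 12.182
T = 12.182 / 4.758 = 2.560319… → 2.56

2.56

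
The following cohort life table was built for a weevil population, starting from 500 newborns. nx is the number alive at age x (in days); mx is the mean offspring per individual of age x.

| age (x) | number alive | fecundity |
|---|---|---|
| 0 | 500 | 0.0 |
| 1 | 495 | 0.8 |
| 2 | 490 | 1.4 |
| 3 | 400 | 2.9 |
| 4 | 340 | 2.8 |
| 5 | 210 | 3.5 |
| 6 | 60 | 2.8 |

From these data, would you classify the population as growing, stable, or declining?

lx = nx/n0 = nx/500: 1, 0.99, 0.98, 0.8, 0.68, 0.42, 0.12
R0 = Σ lx·mx = 0 + 0.792 + 1.372 + 2.32 + 1.904 + 1.47 + 0.336 = 8.194
R0 > 1, so the population is growing.

growing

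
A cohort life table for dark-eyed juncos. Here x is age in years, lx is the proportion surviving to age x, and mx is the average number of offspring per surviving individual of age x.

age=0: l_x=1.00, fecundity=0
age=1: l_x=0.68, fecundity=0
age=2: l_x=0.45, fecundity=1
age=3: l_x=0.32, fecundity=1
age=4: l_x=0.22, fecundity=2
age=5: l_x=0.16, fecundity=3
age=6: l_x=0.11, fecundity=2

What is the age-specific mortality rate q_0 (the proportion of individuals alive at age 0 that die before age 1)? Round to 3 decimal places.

q_0 = (l_0 − l_1) / l_0 = (1 − 0.68) / 1
     = 0.32 / 1 = 0.32 → 0.320

0.320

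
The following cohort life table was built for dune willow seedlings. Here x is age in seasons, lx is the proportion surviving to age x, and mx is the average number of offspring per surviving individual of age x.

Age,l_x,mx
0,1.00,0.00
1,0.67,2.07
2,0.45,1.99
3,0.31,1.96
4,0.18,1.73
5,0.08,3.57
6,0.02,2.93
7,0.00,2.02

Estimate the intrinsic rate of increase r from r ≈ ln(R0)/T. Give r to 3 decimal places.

0.559

R0 = Σ lx·mx = 0 + 1.3869 + 0.8955 + 0.6076 + 0.3114 + 0.2856 + 0.0586 + 0 = 3.5456
Σ x·lx·mx = 8.0259; T = 8.0259/3.5456 = 2.26362…
r ≈ ln(R0)/T = ln(3.5456)/2.26362… = 0.55915… → 0.559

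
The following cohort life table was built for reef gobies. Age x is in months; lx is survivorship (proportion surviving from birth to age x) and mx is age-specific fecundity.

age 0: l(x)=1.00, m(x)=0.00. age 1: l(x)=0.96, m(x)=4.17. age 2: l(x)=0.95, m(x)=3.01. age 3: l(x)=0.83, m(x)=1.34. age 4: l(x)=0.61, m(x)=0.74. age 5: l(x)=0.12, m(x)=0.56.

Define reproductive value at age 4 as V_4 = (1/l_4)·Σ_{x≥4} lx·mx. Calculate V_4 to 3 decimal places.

0.850

lx·mx for x ≥ 4: 0.4514, 0.0672 → sum = 0.5186
V_4 = 0.5186 / l_4 = 0.5186 / 0.61 = 0.850164… → 0.850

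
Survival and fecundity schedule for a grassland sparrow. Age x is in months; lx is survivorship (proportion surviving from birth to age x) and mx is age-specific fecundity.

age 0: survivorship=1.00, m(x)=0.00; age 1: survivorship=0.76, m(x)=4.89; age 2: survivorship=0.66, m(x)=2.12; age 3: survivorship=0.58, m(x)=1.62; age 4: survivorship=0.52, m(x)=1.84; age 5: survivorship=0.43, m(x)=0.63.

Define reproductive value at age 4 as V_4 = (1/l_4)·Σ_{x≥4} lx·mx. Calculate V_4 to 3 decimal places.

lx·mx for x ≥ 4: 0.9568, 0.2709 → sum = 1.2277
V_4 = 1.2277 / l_4 = 1.2277 / 0.52 = 2.360962… → 2.361

2.361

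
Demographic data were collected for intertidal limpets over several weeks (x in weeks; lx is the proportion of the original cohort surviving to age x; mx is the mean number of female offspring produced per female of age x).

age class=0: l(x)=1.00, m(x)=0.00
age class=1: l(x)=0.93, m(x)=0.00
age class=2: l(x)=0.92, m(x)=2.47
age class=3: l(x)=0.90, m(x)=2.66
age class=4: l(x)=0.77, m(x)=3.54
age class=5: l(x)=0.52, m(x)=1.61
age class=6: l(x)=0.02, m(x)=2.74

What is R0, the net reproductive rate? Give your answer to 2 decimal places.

8.28

lx·mx by age: 0, 0, 2.2724, 2.394, 2.7258, 0.8372, 0.0548
R0 = Σ lx·mx = 8.2842 → 8.28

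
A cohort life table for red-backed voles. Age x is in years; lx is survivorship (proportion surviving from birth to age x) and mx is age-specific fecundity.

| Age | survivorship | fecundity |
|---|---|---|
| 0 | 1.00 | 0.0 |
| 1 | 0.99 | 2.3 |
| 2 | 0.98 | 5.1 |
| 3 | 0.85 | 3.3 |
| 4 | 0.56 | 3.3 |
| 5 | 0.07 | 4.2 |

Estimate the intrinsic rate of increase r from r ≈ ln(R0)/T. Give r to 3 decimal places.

1.035

R0 = Σ lx·mx = 0 + 2.277 + 4.998 + 2.805 + 1.848 + 0.294 = 12.222
Σ x·lx·mx = 29.55; T = 29.55/12.222 = 2.41777…
r ≈ ln(R0)/T = ln(12.222)/2.41777… = 1.03535… → 1.035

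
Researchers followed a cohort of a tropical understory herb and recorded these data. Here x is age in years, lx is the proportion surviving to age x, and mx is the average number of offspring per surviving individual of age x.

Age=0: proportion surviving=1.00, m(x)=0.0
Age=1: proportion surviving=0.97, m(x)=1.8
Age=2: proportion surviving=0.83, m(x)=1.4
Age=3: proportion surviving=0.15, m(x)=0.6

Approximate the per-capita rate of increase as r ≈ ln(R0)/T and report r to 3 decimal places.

0.758

R0 = Σ lx·mx = 0 + 1.746 + 1.162 + 0.09 = 2.998
Σ x·lx·mx = 4.34; T = 4.34/2.998 = 1.44763…
r ≈ ln(R0)/T = ln(2.998)/1.44763… = 0.75844… → 0.758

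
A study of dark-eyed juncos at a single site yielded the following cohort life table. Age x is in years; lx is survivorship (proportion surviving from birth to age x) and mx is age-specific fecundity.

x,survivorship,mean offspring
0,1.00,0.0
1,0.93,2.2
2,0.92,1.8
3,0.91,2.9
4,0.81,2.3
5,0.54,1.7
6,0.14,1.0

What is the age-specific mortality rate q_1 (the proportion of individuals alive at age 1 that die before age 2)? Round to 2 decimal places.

q_1 = (l_1 − l_2) / l_1 = (0.93 − 0.92) / 0.93
     = 0.01 / 0.93 = 0.010753… → 0.01

0.01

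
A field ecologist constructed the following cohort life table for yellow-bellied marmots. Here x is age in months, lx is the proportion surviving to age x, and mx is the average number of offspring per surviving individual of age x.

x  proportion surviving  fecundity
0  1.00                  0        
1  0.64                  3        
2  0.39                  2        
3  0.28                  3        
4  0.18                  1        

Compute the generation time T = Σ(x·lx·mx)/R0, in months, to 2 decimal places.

1.81

lx·mx: 0, 1.92, 0.78, 0.84, 0.18 → R0 = 3.72
x·lx·mx: 0, 1.92, 1.56, 2.52, 0.72 → Σ = 6.72
T = 6.72 / 3.72 = 1.806452… → 1.81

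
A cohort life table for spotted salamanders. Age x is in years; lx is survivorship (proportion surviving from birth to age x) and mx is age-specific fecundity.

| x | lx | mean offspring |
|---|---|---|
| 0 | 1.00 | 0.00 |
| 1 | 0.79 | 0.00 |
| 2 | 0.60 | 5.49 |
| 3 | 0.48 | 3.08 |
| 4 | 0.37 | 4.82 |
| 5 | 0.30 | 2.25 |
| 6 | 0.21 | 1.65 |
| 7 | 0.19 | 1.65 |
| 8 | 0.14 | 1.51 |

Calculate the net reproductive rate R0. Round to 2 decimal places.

lx·mx by age: 0, 0, 3.294, 1.4784, 1.7834, 0.675, 0.3465, 0.3135, 0.2114
R0 = Σ lx·mx = 8.1022 → 8.10

8.10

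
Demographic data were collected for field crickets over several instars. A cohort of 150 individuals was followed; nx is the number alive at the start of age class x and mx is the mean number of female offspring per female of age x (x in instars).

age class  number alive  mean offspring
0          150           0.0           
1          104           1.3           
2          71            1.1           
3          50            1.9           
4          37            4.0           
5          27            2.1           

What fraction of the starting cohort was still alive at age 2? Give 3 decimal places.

l_2 = n_2/n_0 = 71/150 = 0.473333… → 0.473

0.473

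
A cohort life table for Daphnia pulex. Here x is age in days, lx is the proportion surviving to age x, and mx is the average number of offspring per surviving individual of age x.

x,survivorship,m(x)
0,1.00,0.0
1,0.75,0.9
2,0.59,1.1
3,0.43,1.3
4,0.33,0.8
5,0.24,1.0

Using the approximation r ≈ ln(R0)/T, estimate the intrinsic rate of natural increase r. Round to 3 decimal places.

0.352

R0 = Σ lx·mx = 0 + 0.675 + 0.649 + 0.559 + 0.264 + 0.24 = 2.387
Σ x·lx·mx = 5.906; T = 5.906/2.387 = 2.47424…
r ≈ ln(R0)/T = ln(2.387)/2.47424… = 0.35164… → 0.352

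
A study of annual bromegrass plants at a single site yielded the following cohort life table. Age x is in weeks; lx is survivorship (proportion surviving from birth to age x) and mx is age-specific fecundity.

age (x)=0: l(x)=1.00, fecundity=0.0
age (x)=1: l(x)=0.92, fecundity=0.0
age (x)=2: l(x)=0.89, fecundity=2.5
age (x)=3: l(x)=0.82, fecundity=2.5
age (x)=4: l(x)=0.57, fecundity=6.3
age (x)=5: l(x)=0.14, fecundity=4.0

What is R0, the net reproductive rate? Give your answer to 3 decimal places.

lx·mx by age: 0, 0, 2.225, 2.05, 3.591, 0.56
R0 = Σ lx·mx = 8.426 → 8.426

8.426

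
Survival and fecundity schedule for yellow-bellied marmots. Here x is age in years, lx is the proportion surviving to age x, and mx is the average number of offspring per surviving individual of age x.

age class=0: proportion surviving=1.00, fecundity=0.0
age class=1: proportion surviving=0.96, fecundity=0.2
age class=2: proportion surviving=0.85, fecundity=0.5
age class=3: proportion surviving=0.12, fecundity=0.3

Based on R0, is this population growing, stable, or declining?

R0 = Σ lx·mx = 0 + 0.192 + 0.425 + 0.036 = 0.653
R0 < 1, so the population is declining.

declining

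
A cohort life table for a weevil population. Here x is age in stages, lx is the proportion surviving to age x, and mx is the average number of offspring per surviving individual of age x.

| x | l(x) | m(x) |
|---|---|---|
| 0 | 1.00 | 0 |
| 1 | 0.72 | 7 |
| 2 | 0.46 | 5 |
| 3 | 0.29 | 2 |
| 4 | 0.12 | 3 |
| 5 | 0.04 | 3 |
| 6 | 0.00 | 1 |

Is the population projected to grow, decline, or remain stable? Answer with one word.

growing

R0 = Σ lx·mx = 0 + 5.04 + 2.3 + 0.58 + 0.36 + 0.12 + 0 = 8.4
R0 > 1, so the population is growing.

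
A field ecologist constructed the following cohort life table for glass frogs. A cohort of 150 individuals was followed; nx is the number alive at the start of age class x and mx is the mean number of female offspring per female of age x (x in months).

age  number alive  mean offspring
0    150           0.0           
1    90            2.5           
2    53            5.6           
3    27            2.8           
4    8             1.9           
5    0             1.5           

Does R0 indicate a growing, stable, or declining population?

growing

lx = nx/n0 = nx/150: 1, 0.6, 0.35333…, 0.18, 0.05333…, 0
R0 = Σ lx·mx = 0 + 1.5 + 1.978667… + 0.504 + 0.101333… + 0 = 4.084…
R0 > 1, so the population is growing.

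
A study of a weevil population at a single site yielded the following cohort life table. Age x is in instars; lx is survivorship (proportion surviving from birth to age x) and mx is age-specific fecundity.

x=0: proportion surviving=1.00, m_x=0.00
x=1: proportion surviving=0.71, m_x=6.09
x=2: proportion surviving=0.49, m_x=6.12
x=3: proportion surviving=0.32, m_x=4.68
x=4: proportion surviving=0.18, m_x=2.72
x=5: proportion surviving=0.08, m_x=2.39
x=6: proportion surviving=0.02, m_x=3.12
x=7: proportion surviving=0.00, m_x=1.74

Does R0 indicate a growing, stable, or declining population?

R0 = Σ lx·mx = 0 + 4.3239 + 2.9988 + 1.4976 + 0.4896 + 0.1912 + 0.0624 + 0 = 9.5635
R0 > 1, so the population is growing.

growing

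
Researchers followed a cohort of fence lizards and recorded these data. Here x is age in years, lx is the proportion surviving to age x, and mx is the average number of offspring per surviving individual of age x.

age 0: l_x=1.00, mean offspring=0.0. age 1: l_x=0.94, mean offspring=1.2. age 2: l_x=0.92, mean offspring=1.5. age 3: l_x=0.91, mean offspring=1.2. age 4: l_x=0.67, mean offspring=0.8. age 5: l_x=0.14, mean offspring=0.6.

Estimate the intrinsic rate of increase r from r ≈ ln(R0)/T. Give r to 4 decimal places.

R0 = Σ lx·mx = 0 + 1.128 + 1.38 + 1.092 + 0.536 + 0.084 = 4.22
Σ x·lx·mx = 9.728; T = 9.728/4.22 = 2.30521…
r ≈ ln(R0)/T = ln(4.22)/2.30521… = 0.6246… → 0.6246

0.6246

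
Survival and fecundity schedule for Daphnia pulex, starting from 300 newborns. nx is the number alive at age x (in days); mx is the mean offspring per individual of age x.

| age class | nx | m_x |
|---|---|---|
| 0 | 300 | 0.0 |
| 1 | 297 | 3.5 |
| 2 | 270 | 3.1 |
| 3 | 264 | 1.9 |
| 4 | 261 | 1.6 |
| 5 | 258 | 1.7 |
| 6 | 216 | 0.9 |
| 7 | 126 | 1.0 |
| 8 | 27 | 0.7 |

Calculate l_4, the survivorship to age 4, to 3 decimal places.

0.870

l_4 = n_4/n_0 = 261/300 = 0.87 → 0.870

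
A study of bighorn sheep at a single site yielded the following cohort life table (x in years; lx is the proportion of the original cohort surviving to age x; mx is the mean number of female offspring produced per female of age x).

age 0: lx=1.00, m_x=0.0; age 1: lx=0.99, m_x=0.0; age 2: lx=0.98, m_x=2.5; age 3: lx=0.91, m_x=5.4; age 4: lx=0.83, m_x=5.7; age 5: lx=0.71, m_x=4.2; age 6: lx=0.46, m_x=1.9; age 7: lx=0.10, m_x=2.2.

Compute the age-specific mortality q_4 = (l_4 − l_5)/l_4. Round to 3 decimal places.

q_4 = (l_4 − l_5) / l_4 = (0.83 − 0.71) / 0.83
     = 0.12 / 0.83 = 0.144578… → 0.145

0.145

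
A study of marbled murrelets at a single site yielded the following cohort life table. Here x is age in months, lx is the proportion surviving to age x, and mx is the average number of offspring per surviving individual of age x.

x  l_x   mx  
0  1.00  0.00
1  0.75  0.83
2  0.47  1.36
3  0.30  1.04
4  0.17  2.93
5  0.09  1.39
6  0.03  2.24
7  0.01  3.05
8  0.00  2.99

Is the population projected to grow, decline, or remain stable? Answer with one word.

R0 = Σ lx·mx = 0 + 0.6225 + 0.6392 + 0.312 + 0.4981 + 0.1251 + 0.0672 + 0.0305 + 0 = 2.2946
R0 > 1, so the population is growing.

growing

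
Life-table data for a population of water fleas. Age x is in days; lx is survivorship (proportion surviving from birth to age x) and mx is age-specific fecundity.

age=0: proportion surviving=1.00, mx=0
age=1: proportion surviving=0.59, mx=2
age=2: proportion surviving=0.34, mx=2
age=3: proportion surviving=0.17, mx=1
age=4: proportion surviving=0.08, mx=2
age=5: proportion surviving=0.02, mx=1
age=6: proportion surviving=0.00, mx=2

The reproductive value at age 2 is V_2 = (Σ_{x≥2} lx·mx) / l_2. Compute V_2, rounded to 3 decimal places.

3.029

lx·mx for x ≥ 2: 0.68, 0.17, 0.16, 0.02, 0 → sum = 1.03
V_2 = 1.03 / l_2 = 1.03 / 0.34 = 3.029412… → 3.029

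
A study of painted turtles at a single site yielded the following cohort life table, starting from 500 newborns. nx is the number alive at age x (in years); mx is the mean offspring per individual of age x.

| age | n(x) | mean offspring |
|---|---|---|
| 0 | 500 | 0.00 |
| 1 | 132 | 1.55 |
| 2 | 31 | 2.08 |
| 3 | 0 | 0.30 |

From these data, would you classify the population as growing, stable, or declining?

declining

lx = nx/n0 = nx/500: 1, 0.264, 0.062, 0
R0 = Σ lx·mx = 0 + 0.4092 + 0.12896 + 0 = 0.53816
R0 < 1, so the population is declining.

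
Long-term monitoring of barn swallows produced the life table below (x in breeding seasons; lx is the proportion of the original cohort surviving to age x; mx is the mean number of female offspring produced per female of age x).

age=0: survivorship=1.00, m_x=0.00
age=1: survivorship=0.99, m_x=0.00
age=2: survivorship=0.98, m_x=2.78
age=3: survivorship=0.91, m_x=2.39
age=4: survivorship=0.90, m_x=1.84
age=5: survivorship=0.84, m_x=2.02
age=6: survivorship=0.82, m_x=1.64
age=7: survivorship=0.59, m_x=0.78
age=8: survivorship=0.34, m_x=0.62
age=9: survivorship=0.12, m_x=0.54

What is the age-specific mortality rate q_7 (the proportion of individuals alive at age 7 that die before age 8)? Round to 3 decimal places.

0.424

q_7 = (l_7 − l_8) / l_7 = (0.59 − 0.34) / 0.59
     = 0.25 / 0.59 = 0.423729… → 0.424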